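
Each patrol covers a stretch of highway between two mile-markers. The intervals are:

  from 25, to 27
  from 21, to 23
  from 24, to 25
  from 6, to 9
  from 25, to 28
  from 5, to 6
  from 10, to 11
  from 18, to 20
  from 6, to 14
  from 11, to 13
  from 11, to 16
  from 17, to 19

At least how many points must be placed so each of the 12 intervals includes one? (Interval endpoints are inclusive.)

5

By right end: [5,6]  [6,9]  [10,11]  [11,13]  [6,14]  [11,16]  [17,19]  [18,20]  [21,23]  [24,25]  [25,27]  [25,28]
[5,6] uncovered → point at 6; [10,11] uncovered → point at 11; [17,19] uncovered → point at 19; [21,23] uncovered → point at 23; [24,25] uncovered → point at 25.
Points: 6, 11, 19, 23, 25 (5 total).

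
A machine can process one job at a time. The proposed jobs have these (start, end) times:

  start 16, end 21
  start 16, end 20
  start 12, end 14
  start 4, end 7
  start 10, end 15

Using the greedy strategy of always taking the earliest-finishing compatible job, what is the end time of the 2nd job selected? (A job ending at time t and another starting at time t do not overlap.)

14

Order by finish time; keep every interval that doesn't clash with the previous kept one.
By end time: (4,7), (12,14), (10,15), (16,20), (16,21).
Pick (4,7); next start ≥ 7 → (12,14); next start ≥ 14 → (16,20).
Selected: (4,7) (12,14) (16,20)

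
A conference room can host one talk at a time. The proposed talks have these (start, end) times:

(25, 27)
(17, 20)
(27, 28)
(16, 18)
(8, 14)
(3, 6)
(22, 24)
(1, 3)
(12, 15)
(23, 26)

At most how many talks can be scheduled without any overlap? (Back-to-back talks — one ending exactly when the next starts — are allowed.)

Order by finish time; keep every interval that doesn't clash with the previous kept one.
By end time: (1,3), (3,6), (8,14), (12,15), (16,18), (17,20), (22,24), (23,26), (25,27), (27,28).
Pick (1,3); next start ≥ 3 → (3,6); next start ≥ 6 → (8,14); next start ≥ 14 → (16,18); next start ≥ 18 → (22,24); next start ≥ 24 → (25,27); next start ≥ 27 → (27,28).
Selected 7 talks.

7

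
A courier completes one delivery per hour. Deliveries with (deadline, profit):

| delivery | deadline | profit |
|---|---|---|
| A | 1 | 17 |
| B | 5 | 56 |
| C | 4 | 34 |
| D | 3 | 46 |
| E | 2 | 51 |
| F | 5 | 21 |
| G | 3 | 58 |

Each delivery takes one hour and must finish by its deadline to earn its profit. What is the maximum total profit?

Take jobs in profit order; each goes to the latest open slot no later than its deadline.
By profit: G(d3,58), B(d5,56), E(d2,51), D(d3,46), C(d4,34), F(d5,21), A(d1,17)
G→slot 3; B→slot 5; E→slot 2; D→slot 1; C→slot 4; F skipped; A skipped.
Profit = 46 + 51 + 58 + 34 + 56 = 245

245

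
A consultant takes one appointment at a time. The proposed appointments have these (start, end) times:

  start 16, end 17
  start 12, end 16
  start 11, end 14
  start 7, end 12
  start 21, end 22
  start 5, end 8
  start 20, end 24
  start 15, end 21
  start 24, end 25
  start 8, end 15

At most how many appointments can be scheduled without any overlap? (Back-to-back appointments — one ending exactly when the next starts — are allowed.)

5

Sorted by end: (5,8)  (7,12)  (11,14)  (8,15)  (12,16)  (16,17)  (15,21)  (21,22)  (20,24)  (24,25)
take (5,8); take (11,14); take (16,17); take (21,22); take (24,25).
Selected 5 appointments.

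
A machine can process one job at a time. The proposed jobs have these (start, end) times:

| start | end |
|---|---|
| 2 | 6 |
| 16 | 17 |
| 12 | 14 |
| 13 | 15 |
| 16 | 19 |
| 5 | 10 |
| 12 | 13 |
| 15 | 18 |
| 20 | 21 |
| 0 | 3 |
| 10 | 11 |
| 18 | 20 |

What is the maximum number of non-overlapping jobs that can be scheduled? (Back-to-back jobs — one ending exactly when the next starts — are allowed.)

Sorted by end: (0,3)  (2,6)  (5,10)  (10,11)  (12,13)  (12,14)  (13,15)  (16,17)  (15,18)  (16,19)  (18,20)  (20,21)
take (0,3); take (5,10); take (10,11); take (12,13); skip (12,14); take (13,15); take (16,17); skip (16,19); take (18,20); take (20,21).
Selected 8 jobs.

8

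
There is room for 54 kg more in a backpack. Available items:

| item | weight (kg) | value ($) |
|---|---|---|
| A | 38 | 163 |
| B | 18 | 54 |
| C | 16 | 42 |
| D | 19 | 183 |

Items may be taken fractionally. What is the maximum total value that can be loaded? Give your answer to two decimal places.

333.13

Sort by value per unit weight and fill in that order.
Order: D (183/19=9.63) > A (163/38=4.29) > B (54/18=3.00) > C (42/16=2.62)
Fill: take D (19 @ 183) → take 35/38 of A → 150.13; 54/54 used.
Total value = 333.13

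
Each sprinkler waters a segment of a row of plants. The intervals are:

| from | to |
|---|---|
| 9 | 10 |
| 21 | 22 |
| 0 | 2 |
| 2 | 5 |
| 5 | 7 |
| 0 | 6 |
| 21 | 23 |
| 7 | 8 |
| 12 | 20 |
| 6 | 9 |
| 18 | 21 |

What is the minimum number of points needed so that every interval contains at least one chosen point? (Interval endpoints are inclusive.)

5

Process intervals by earliest right end; each time one isn't hit yet, stab at its right endpoint.
Sorted: [0,2] [2,5] [0,6] [5,7] [7,8] [6,9] [9,10] [12,20] [18,21] [21,22] [21,23]
{[0,2],[2,5],[0,6]} hit by 2; {[5,7],[7,8],[6,9]} hit by 7; {[9,10]} hit by 10; {[12,20],[18,21]} hit by 20; {[21,22],[21,23]} hit by 22.
Points: 2, 7, 10, 20, 22 (5 total).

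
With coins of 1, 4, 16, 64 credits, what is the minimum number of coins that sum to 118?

Use the largest denomination that fits, subtract, and repeat.
118 = 1×64 + 3×16 + 1×4 + 2×1
Total coins = 1 + 3 + 1 + 2 = 7

7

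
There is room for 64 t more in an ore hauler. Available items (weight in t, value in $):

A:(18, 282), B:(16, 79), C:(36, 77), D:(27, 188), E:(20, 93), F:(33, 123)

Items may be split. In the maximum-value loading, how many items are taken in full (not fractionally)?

3

Sort by value per unit weight and fill in that order.
Order: A (282/18=15.67) > D (188/27=6.96) > B (79/16=4.94) > E (93/20=4.65) > F (123/33=3.73) > C (77/36=2.14)
Fill: take A (18 @ 282) → take D (27 @ 188) → take B (16 @ 79) → take 3/20 of E → 13.95; 64/64 used.
3 item(s) taken whole; one partial (take 3/20 of E).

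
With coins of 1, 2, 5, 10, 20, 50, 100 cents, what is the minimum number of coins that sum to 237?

Use the largest denomination that fits, subtract, and repeat.
237 − 2×100→37 − 1×20→17 − 1×10→7 − 1×5→2 − 1×2→0
Total coins = 2 + 1 + 1 + 1 + 1 = 6

6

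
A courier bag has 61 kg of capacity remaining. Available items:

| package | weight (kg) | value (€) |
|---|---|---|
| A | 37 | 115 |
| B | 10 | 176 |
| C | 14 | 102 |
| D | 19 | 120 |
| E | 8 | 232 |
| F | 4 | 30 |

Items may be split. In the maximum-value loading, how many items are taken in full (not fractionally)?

5

Greedy by value/weight ratio, highest first.
Ratios (sorted): E 29.00, B 17.60, F 7.50, C 7.29, D 6.32, A 3.11
take E (8 @ 232); take B (10 @ 176); take F (4 @ 30); take C (14 @ 102); take D (19 @ 120); take 6/37 of A → 18.65. Capacity used 61/61.
5 item(s) taken whole; one partial (take 6/37 of A).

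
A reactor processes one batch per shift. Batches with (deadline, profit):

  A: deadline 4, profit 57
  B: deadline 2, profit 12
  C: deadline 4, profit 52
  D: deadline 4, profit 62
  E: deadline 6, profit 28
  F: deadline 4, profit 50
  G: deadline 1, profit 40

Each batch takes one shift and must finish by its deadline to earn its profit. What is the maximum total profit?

249

Take jobs in profit order; each goes to the latest open slot no later than its deadline.
Profit order: D=62 A=57 C=52 F=50 G=40 E=28 B=12
Assign: D→slot 4, A→slot 3, C→slot 2, F→slot 1, G skipped, E→slot 6, B skipped.
Slots: [1:F] [2:C] [3:A] [4:D] [6:E]
Profit = 50 + 52 + 57 + 62 + 28 = 249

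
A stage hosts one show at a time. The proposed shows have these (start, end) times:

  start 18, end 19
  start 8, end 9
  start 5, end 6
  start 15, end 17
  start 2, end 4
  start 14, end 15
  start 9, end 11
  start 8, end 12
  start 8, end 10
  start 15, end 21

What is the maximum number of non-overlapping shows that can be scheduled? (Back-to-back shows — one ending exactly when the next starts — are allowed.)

7

Order by finish time; keep every interval that doesn't clash with the previous kept one.
Sorted by end: (2,4)  (5,6)  (8,9)  (8,10)  (9,11)  (8,12)  (14,15)  (15,17)  (18,19)  (15,21)
take (2,4); take (5,6); take (8,9); skip (8,10); take (9,11); take (14,15); take (15,17); take (18,19).
Selected 7 shows.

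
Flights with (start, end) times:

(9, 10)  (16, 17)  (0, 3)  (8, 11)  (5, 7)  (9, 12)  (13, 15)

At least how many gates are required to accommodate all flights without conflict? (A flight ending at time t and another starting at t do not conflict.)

The answer is the maximum number of intervals overlapping at any instant.
starts: [0, 5, 8, 9, 9, 13, 16]
ends:   [3, 7, 10, 11, 12, 15, 17]
s0→1 e3→0 s5→1 e7→0 s8→1 s9→2 s9→3  — peak 3.

3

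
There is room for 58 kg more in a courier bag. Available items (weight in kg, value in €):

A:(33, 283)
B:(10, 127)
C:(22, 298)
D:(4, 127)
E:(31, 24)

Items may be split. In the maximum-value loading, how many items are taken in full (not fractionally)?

3

Ratios (sorted): D 31.75, C 13.55, B 12.70, A 8.58, E 0.77
take D (4 @ 127); take C (22 @ 298); take B (10 @ 127); take 22/33 of A → 188.67. Capacity used 58/58.
3 item(s) taken whole; one partial (take 22/33 of A).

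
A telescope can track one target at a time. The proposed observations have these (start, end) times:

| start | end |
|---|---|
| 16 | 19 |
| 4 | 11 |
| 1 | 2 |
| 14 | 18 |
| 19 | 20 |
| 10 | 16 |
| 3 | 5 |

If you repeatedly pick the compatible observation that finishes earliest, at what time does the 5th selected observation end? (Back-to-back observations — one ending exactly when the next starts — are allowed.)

Sort by end time and greedily take each interval whose start is ≥ the last chosen end.
Sorted by end: (1,2)  (3,5)  (4,11)  (10,16)  (14,18)  (16,19)  (19,20)
take (1,2); take (3,5); skip (4,11); take (10,16); take (16,19); take (19,20).
Selected: (1,2) (3,5) (10,16) (16,19) (19,20)

20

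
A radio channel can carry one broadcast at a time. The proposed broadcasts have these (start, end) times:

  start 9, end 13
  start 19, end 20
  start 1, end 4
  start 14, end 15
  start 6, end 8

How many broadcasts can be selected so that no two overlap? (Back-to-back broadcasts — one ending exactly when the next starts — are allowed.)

5

By end time: (1,4), (6,8), (9,13), (14,15), (19,20).
Pick (1,4); next start ≥ 4 → (6,8); next start ≥ 8 → (9,13); next start ≥ 13 → (14,15); next start ≥ 15 → (19,20).
Selected 5 broadcasts.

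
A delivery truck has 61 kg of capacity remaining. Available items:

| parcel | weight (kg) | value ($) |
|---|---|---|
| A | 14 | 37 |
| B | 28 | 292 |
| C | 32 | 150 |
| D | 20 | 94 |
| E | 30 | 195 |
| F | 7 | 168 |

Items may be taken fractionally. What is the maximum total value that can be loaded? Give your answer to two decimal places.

629.00

Greedy by value/weight ratio, highest first.
Order: F (168/7=24.00) > B (292/28=10.43) > E (195/30=6.50) > D (94/20=4.70) > C (150/32=4.69) > A (37/14=2.64)
Fill: take F (7 @ 168) → take B (28 @ 292) → take 26/30 of E → 169.00; 61/61 used.
Total value = 629.00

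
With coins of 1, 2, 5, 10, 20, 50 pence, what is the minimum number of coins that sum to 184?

7

Greedy: take as many of the largest coin as possible, then repeat with the remainder.
184 = 3×50 + 1×20 + 1×10 + 2×2
Total coins = 3 + 1 + 1 + 2 = 7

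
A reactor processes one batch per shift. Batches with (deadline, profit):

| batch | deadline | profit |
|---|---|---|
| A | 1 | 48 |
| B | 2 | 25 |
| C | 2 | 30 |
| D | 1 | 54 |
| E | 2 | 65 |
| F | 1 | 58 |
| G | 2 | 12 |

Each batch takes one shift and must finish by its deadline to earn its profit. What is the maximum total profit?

Sort by profit descending; place each in the latest free slot ≤ its deadline.
By profit: E(d2,65), F(d1,58), D(d1,54), A(d1,48), C(d2,30), B(d2,25), G(d2,12)
E→slot 2; F→slot 1; D skipped; A skipped; C skipped; B skipped; G skipped.
Profit = 58 + 65 = 123

123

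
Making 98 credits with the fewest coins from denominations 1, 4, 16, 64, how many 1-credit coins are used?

2

Use the largest denomination that fits, subtract, and repeat.
98 − 1×64→34 − 2×16→2 − 2×1→0
Count of 1: 2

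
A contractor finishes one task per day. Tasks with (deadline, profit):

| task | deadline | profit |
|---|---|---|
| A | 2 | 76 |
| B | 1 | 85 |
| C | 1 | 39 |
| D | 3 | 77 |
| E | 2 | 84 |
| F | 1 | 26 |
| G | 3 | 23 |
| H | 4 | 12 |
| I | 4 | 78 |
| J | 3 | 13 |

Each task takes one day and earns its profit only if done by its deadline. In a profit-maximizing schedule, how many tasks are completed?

4

Take jobs in profit order; each goes to the latest open slot no later than its deadline.
By profit: B(d1,85), E(d2,84), I(d4,78), D(d3,77), A(d2,76), C(d1,39), F(d1,26), G(d3,23), J(d3,13), H(d4,12)
B→slot 1; E→slot 2; I→slot 4; D→slot 3; A skipped; C skipped; F skipped; G skipped; J skipped; H skipped.
4 of 10 scheduled.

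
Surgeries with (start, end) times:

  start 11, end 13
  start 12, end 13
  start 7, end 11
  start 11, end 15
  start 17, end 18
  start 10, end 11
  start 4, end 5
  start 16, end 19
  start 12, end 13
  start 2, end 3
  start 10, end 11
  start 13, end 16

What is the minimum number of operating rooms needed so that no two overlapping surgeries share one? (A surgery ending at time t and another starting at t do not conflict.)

The answer is the maximum number of intervals overlapping at any instant.
starts: [2, 4, 7, 10, 10, 11, 11, 12, 12, 13, 16, 17]
ends:   [3, 5, 11, 11, 11, 13, 13, 13, 15, 16, 18, 19]
s2→1 e3→0 s4→1 e5→0 s7→1 s10→2 s10→3 e11→2 e11→1 e11→0 s11→1 s11→2 s12→3 s12→4  — peak 4.

4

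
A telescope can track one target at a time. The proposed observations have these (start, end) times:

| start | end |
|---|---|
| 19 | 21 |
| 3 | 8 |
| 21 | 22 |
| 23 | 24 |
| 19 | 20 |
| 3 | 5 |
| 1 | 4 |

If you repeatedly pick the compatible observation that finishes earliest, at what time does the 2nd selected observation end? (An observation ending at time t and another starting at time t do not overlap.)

20

Sort by end time and greedily take each interval whose start is ≥ the last chosen end.
Sorted by end: (1,4)  (3,5)  (3,8)  (19,20)  (19,21)  (21,22)  (23,24)
take (1,4); skip (3,8); take (19,20); skip (19,21); take (21,22); take (23,24).
Selected: (1,4) (19,20) (21,22) (23,24)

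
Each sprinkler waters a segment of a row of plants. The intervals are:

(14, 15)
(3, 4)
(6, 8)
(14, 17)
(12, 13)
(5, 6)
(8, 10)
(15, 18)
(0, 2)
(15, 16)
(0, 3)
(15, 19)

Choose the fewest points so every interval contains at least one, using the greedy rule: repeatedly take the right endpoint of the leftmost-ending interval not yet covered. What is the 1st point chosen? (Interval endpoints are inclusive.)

Sort by right endpoint; whenever an interval is uncovered, place a point at its right end.
By right end: [0,2]  [0,3]  [3,4]  [5,6]  [6,8]  [8,10]  [12,13]  [14,15]  [15,16]  [14,17]  [15,18]  [15,19]
[0,2] uncovered → point at 2; [3,4] uncovered → point at 4; [5,6] uncovered → point at 6; [8,10] uncovered → point at 10; [12,13] uncovered → point at 13; [14,15] uncovered → point at 15.
Points: 2, 4, 6, 10, 13, 15 (6 total).

2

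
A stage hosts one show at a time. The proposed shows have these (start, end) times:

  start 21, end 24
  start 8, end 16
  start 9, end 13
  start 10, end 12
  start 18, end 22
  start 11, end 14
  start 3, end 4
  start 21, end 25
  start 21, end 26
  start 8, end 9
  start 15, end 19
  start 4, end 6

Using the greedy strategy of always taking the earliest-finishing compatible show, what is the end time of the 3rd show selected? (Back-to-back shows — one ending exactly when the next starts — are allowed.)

Sorted by end: (3,4)  (4,6)  (8,9)  (10,12)  (9,13)  (11,14)  (8,16)  (15,19)  (18,22)  (21,24)  (21,25)  (21,26)
take (3,4); take (4,6); take (8,9); take (10,12); take (15,19); skip (18,22); take (21,24).
Selected: (3,4) (4,6) (8,9) (10,12) (15,19) (21,24)

9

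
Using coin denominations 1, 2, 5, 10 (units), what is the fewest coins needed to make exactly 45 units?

Use the largest denomination that fits, subtract, and repeat.
45 − 4×10→5 − 1×5→0
Total coins = 4 + 1 = 5

5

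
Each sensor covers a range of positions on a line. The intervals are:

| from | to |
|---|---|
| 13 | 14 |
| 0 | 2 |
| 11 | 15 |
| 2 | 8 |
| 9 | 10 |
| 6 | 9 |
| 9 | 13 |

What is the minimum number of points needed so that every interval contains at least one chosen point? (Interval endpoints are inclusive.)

Process intervals by earliest right end; each time one isn't hit yet, stab at its right endpoint.
Sorted: [0,2] [2,8] [6,9] [9,10] [9,13] [13,14] [11,15]
{[0,2],[2,8]} hit by 2; {[6,9],[9,10],[9,13]} hit by 9; {[13,14],[11,15]} hit by 14.
Points: 2, 9, 14 (3 total).

3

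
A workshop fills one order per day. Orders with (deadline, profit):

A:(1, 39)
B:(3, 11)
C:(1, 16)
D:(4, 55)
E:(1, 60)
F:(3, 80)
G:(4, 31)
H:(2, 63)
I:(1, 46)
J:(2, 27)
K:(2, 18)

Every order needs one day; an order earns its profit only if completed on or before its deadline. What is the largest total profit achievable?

258

Take jobs in profit order; each goes to the latest open slot no later than its deadline.
Profit order: F=80 H=63 E=60 D=55 I=46 A=39 G=31 J=27 K=18 C=16 B=11
Assign: F→slot 3, H→slot 2, E→slot 1, D→slot 4, I skipped, A skipped, G skipped, J skipped, K skipped, C skipped, B skipped.
Slots: [1:E] [2:H] [3:F] [4:D]
Profit = 60 + 63 + 80 + 55 = 258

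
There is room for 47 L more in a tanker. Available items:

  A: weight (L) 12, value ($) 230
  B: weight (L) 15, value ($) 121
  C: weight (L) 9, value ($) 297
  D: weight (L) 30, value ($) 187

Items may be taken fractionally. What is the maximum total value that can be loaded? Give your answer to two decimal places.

716.57

Order: C (297/9=33.00) > A (230/12=19.17) > B (121/15=8.07) > D (187/30=6.23)
Fill: take C (9 @ 297) → take A (12 @ 230) → take B (15 @ 121) → take 11/30 of D → 68.57; 47/47 used.
Total value = 716.57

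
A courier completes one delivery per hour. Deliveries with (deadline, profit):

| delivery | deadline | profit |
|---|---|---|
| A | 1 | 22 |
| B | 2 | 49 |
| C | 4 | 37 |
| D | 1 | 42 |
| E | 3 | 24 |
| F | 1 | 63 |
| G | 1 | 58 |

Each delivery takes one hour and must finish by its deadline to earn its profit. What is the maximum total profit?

173

Sort by profit descending; place each in the latest free slot ≤ its deadline.
By profit: F(d1,63), G(d1,58), B(d2,49), D(d1,42), C(d4,37), E(d3,24), A(d1,22)
F→slot 1; G skipped; B→slot 2; D skipped; C→slot 4; E→slot 3; A skipped.
Profit = 63 + 49 + 24 + 37 = 173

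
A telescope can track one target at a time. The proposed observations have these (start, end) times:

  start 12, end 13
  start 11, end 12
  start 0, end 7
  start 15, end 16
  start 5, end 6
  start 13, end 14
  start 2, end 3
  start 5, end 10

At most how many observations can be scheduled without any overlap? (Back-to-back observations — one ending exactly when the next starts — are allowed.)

By end time: (2,3), (5,6), (0,7), (5,10), (11,12), (12,13), (13,14), (15,16).
Pick (2,3); next start ≥ 3 → (5,6); next start ≥ 6 → (11,12); next start ≥ 12 → (12,13); next start ≥ 13 → (13,14); next start ≥ 14 → (15,16).
Selected 6 observations.

6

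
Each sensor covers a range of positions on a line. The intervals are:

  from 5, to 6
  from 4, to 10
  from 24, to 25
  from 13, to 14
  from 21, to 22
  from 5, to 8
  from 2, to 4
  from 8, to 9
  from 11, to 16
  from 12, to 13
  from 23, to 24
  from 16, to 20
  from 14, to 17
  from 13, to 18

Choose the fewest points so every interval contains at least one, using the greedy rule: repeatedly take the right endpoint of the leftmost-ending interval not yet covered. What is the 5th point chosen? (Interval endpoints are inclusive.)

17

Sort by right endpoint; whenever an interval is uncovered, place a point at its right end.
Sorted: [2,4] [5,6] [5,8] [8,9] [4,10] [12,13] [13,14] [11,16] [14,17] [13,18] [16,20] [21,22] [23,24] [24,25]
{[2,4]} hit by 4; {[5,6],[5,8]} hit by 6; {[8,9],[4,10]} hit by 9; {[12,13],[13,14],[11,16]} hit by 13; {[14,17],[13,18],[16,20]} hit by 17; {[21,22]} hit by 22; {[23,24],[24,25]} hit by 24.
Points: 4, 6, 9, 13, 17, 22, 24 (7 total).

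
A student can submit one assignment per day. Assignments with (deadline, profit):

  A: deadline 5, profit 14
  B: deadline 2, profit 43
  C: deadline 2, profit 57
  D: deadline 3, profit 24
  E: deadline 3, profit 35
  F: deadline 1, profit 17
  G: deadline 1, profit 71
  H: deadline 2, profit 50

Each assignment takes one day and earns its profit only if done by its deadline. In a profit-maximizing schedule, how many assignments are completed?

4

Sort by profit descending; place each in the latest free slot ≤ its deadline.
By profit: G(d1,71), C(d2,57), H(d2,50), B(d2,43), E(d3,35), D(d3,24), F(d1,17), A(d5,14)
G→slot 1; C→slot 2; H skipped; B skipped; E→slot 3; D skipped; F skipped; A→slot 5.
4 of 8 scheduled.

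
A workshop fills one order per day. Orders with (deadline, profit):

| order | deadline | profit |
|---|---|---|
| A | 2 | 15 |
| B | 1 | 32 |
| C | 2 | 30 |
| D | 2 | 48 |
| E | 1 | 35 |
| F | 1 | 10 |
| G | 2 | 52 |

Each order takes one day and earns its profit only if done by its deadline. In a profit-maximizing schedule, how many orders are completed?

By profit: G(d2,52), D(d2,48), E(d1,35), B(d1,32), C(d2,30), A(d2,15), F(d1,10)
G→slot 2; D→slot 1; E skipped; B skipped; C skipped; A skipped; F skipped.
2 of 7 scheduled.

2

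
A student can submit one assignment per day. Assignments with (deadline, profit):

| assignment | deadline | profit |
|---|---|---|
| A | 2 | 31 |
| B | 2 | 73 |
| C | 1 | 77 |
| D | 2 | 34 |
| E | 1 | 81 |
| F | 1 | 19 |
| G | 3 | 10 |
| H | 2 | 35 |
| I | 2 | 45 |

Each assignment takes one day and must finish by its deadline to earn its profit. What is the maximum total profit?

Sort by profit descending; place each in the latest free slot ≤ its deadline.
By profit: E(d1,81), C(d1,77), B(d2,73), I(d2,45), H(d2,35), D(d2,34), A(d2,31), F(d1,19), G(d3,10)
E→slot 1; C skipped; B→slot 2; I skipped; H skipped; D skipped; A skipped; F skipped; G→slot 3.
Profit = 81 + 73 + 10 = 164

164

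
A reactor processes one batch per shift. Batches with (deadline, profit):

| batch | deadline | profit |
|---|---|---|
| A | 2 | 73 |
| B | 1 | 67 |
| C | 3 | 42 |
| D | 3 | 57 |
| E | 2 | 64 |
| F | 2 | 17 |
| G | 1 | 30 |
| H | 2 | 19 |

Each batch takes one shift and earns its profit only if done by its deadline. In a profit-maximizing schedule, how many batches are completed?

3

By profit: A(d2,73), B(d1,67), E(d2,64), D(d3,57), C(d3,42), G(d1,30), H(d2,19), F(d2,17)
A→slot 2; B→slot 1; E skipped; D→slot 3; C skipped; G skipped; H skipped; F skipped.
3 of 8 scheduled.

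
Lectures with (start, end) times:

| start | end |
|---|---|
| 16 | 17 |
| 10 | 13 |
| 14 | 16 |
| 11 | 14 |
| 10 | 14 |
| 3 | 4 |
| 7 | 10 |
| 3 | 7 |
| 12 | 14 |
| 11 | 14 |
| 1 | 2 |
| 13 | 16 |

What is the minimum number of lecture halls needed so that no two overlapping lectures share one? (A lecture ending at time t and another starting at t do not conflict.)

Count concurrent intervals with a sweep; the peak is the room count.
Events (time:±→running): 1:+→1 2:-→0 3:+→1 3:+→2 4:-→1 7:-→0 7:+→1 10:-→0 10:+→1 10:+→2 11:+→3 11:+→4 12:+→5 … peak 5.

5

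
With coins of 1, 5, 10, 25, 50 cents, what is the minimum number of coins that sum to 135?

Greedy: take as many of the largest coin as possible, then repeat with the remainder.
135 = 2×50 + 1×25 + 1×10
Total coins = 2 + 1 + 1 = 4

4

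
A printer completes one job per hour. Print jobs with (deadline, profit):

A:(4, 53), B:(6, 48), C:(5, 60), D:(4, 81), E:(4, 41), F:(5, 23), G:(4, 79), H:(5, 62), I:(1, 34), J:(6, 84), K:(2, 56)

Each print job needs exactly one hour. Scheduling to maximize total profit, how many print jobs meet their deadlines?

6

Take jobs in profit order; each goes to the latest open slot no later than its deadline.
Profit order: J=84 D=81 G=79 H=62 C=60 K=56 A=53 B=48 E=41 I=34 F=23
Assign: J→slot 6, D→slot 4, G→slot 3, H→slot 5, C→slot 2, K→slot 1, A skipped, B skipped, E skipped, I skipped, F skipped.
Slots: [1:K] [2:C] [3:G] [4:D] [5:H] [6:J]
6 of 11 scheduled.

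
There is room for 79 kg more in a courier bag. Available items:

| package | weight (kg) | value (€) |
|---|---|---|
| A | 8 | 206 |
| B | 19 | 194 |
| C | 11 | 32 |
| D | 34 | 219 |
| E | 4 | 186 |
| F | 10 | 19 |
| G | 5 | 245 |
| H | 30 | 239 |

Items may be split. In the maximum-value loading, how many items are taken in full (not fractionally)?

5

Greedy by value/weight ratio, highest first.
Order: G (245/5=49.00) > E (186/4=46.50) > A (206/8=25.75) > B (194/19=10.21) > H (239/30=7.97) > D (219/34=6.44) > C (32/11=2.91) > F (19/10=1.90)
Fill: take G (5 @ 245) → take E (4 @ 186) → take A (8 @ 206) → take B (19 @ 194) → take H (30 @ 239) → take 13/34 of D → 83.74; 79/79 used.
5 item(s) taken whole; one partial (take 13/34 of D).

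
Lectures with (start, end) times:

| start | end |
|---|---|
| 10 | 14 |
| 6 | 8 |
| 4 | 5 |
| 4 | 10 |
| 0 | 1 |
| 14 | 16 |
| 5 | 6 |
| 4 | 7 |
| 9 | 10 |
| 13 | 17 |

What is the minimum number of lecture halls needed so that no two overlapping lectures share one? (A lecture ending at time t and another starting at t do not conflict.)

Count concurrent intervals with a sweep; the peak is the room count.
Events (time:±→running): 0:+→1 1:-→0 4:+→1 4:+→2 4:+→3 … peak 3.

3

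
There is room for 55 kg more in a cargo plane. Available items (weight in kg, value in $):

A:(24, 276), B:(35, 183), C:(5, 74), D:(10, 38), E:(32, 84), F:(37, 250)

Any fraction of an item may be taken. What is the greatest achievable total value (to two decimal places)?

525.68

Ratios (sorted): C 14.80, A 11.50, F 6.76, B 5.23, D 3.80, E 2.62
take C (5 @ 74); take A (24 @ 276); take 26/37 of F → 175.68. Capacity used 55/55.
Total value = 525.68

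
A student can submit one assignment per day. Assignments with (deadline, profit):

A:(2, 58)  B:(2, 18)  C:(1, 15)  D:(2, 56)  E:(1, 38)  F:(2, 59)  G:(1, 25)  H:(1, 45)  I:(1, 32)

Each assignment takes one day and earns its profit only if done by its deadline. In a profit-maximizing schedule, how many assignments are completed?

Take jobs in profit order; each goes to the latest open slot no later than its deadline.
Profit order: F=59 A=58 D=56 H=45 E=38 I=32 G=25 B=18 C=15
Assign: F→slot 2, A→slot 1, D skipped, H skipped, E skipped, I skipped, G skipped, B skipped, C skipped.
Slots: [1:A] [2:F]
2 of 9 scheduled.

2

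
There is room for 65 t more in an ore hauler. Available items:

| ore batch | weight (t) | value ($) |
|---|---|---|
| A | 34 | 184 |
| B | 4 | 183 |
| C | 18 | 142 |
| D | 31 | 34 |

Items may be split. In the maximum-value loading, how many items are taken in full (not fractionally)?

3

Sort by value per unit weight and fill in that order.
Ratios (sorted): B 45.75, C 7.89, A 5.41, D 1.10
take B (4 @ 183); take C (18 @ 142); take A (34 @ 184); take 9/31 of D → 9.87. Capacity used 65/65.
3 item(s) taken whole; one partial (take 9/31 of D).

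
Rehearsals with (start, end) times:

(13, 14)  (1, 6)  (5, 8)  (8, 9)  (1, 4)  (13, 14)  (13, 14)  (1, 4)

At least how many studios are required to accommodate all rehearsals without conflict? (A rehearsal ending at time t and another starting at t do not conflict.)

3

The answer is the maximum number of intervals overlapping at any instant.
Events (time:±→running): 1:+→1 1:+→2 1:+→3 … peak 3.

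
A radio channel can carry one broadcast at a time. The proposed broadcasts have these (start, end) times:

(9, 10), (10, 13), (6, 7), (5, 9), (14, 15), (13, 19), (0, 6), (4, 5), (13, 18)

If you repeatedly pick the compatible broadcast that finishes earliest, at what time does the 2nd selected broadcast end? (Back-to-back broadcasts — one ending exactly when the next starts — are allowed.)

7

Sort by end time and greedily take each interval whose start is ≥ the last chosen end.
Sorted by end: (4,5)  (0,6)  (6,7)  (5,9)  (9,10)  (10,13)  (14,15)  (13,18)  (13,19)
take (4,5); skip (0,6); take (6,7); skip (5,9); take (9,10); take (10,13); take (14,15); skip (13,18).
Selected: (4,5) (6,7) (9,10) (10,13) (14,15)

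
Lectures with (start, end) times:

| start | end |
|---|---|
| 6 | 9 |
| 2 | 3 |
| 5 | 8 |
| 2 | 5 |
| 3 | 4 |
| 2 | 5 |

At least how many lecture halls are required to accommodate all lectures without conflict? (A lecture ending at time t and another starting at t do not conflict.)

3

Events (time:±→running): 2:+→1 2:+→2 2:+→3 … peak 3.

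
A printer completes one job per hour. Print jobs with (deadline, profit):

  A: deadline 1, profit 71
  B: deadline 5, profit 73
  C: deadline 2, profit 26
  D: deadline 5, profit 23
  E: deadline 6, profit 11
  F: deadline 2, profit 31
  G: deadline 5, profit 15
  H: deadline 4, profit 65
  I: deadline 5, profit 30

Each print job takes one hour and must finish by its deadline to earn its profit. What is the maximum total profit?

Take jobs in profit order; each goes to the latest open slot no later than its deadline.
By profit: B(d5,73), A(d1,71), H(d4,65), F(d2,31), I(d5,30), C(d2,26), D(d5,23), G(d5,15), E(d6,11)
B→slot 5; A→slot 1; H→slot 4; F→slot 2; I→slot 3; C skipped; D skipped; G skipped; E→slot 6.
Profit = 71 + 31 + 30 + 65 + 73 + 11 = 281

281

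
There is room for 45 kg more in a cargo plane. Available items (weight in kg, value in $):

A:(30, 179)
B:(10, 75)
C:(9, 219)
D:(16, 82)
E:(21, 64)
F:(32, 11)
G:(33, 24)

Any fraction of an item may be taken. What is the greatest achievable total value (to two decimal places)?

Greedy by value/weight ratio, highest first.
Order: C (219/9=24.33) > B (75/10=7.50) > A (179/30=5.97) > D (82/16=5.12) > E (64/21=3.05) > G (24/33=0.73) > F (11/32=0.34)
Fill: take C (9 @ 219) → take B (10 @ 75) → take 26/30 of A → 155.13; 45/45 used.
Total value = 449.13

449.13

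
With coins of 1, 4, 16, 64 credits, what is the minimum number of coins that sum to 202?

7

Greedy: take as many of the largest coin as possible, then repeat with the remainder.
202 − 3×64→10 − 2×4→2 − 2×1→0
Total coins = 3 + 2 + 2 = 7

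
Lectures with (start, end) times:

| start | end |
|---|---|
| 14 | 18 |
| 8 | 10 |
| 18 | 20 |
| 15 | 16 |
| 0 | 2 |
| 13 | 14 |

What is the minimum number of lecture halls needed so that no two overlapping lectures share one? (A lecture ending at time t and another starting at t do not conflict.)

Events (time:±→running): 0:+→1 2:-→0 8:+→1 10:-→0 13:+→1 14:-→0 14:+→1 15:+→2 … peak 2.

2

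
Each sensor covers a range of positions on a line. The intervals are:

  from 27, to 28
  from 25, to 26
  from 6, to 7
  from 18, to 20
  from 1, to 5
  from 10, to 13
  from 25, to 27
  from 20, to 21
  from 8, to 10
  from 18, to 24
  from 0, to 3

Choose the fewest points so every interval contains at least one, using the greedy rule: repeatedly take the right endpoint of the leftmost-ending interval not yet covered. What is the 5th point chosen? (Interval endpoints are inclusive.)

Process intervals by earliest right end; each time one isn't hit yet, stab at its right endpoint.
By right end: [0,3]  [1,5]  [6,7]  [8,10]  [10,13]  [18,20]  [20,21]  [18,24]  [25,26]  [25,27]  [27,28]
[0,3] uncovered → point at 3; [6,7] uncovered → point at 7; [8,10] uncovered → point at 10; [18,20] uncovered → point at 20; [25,26] uncovered → point at 26; [27,28] uncovered → point at 28.
Points: 3, 7, 10, 20, 26, 28 (6 total).

26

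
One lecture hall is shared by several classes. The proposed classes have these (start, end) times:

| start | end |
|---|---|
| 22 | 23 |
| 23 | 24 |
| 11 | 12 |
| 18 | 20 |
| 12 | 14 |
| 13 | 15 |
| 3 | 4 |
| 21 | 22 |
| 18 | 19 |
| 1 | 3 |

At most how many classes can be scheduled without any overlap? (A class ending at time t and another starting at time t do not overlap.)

By end time: (1,3), (3,4), (11,12), (12,14), (13,15), (18,19), (18,20), (21,22), (22,23), (23,24).
Pick (1,3); next start ≥ 3 → (3,4); next start ≥ 4 → (11,12); next start ≥ 12 → (12,14); next start ≥ 14 → (18,19); next start ≥ 19 → (21,22); next start ≥ 22 → (22,23); next start ≥ 23 → (23,24).
Selected 8 classes.

8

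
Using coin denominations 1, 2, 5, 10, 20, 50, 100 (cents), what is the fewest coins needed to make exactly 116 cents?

116 − 1×100→16 − 1×10→6 − 1×5→1 − 1×1→0
Total coins = 1 + 1 + 1 + 1 = 4

4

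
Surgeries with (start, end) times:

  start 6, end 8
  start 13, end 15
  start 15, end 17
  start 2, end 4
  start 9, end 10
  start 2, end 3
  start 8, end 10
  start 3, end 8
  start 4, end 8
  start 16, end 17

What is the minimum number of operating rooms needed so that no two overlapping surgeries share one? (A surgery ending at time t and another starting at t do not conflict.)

The answer is the maximum number of intervals overlapping at any instant.
Events (time:±→running): 2:+→1 2:+→2 3:-→1 3:+→2 4:-→1 4:+→2 6:+→3 … peak 3.

3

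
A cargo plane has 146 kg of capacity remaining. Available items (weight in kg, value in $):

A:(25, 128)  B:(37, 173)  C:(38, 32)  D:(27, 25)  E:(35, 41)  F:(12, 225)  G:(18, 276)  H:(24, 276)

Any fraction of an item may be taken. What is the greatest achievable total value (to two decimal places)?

1113.14

Greedy by value/weight ratio, highest first.
Order: F (225/12=18.75) > G (276/18=15.33) > H (276/24=11.50) > A (128/25=5.12) > B (173/37=4.68) > E (41/35=1.17) > D (25/27=0.93) > C (32/38=0.84)
Fill: take F (12 @ 225) → take G (18 @ 276) → take H (24 @ 276) → take A (25 @ 128) → take B (37 @ 173) → take 30/35 of E → 35.14; 146/146 used.
Total value = 1113.14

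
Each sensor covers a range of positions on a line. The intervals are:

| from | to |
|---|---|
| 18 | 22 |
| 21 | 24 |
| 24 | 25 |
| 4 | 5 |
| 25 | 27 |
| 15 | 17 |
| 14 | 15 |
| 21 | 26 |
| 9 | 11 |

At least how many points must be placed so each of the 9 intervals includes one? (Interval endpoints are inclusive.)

Sort by right endpoint; whenever an interval is uncovered, place a point at its right end.
Sorted: [4,5] [9,11] [14,15] [15,17] [18,22] [21,24] [24,25] [21,26] [25,27]
{[4,5]} hit by 5; {[9,11]} hit by 11; {[14,15],[15,17]} hit by 15; {[18,22],[21,24]} hit by 22; {[24,25],[21,26],[25,27]} hit by 25.
Points: 5, 11, 15, 22, 25 (5 total).

5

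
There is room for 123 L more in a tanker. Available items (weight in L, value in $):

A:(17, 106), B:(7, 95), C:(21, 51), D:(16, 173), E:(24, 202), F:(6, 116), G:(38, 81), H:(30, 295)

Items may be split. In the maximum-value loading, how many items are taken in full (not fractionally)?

7

Order: F (116/6=19.33) > B (95/7=13.57) > D (173/16=10.81) > H (295/30=9.83) > E (202/24=8.42) > A (106/17=6.24) > C (51/21=2.43) > G (81/38=2.13)
Fill: take F (6 @ 116) → take B (7 @ 95) → take D (16 @ 173) → take H (30 @ 295) → take E (24 @ 202) → take A (17 @ 106) → take C (21 @ 51) → take 2/38 of G → 4.26; 123/123 used.
7 item(s) taken whole; one partial (take 2/38 of G).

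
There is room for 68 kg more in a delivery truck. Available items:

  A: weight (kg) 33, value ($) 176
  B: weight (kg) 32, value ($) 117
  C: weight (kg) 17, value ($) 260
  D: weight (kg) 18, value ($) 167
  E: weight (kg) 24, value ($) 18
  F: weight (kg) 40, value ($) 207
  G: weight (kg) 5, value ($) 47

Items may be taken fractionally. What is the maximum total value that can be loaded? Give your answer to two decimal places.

Greedy by value/weight ratio, highest first.
Ratios (sorted): C 15.29, G 9.40, D 9.28, A 5.33, F 5.17, B 3.66, E 0.75
take C (17 @ 260); take G (5 @ 47); take D (18 @ 167); take 28/33 of A → 149.33. Capacity used 68/68.
Total value = 623.33

623.33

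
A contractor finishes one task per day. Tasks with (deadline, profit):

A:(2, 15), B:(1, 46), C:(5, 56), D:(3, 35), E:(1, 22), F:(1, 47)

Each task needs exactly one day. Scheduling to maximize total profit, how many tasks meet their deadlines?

Profit order: C=56 F=47 B=46 D=35 E=22 A=15
Assign: C→slot 5, F→slot 1, B skipped, D→slot 3, E skipped, A→slot 2.
Slots: [1:F] [2:A] [3:D] [5:C]
4 of 6 scheduled.

4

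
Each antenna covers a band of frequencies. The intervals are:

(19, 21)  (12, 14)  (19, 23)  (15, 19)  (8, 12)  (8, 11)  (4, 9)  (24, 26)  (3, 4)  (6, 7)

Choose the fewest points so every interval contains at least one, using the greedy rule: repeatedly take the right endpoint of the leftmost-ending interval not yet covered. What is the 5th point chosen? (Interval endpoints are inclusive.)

By right end: [3,4]  [6,7]  [4,9]  [8,11]  [8,12]  [12,14]  [15,19]  [19,21]  [19,23]  [24,26]
[3,4] uncovered → point at 4; [6,7] uncovered → point at 7; [8,11] uncovered → point at 11; [12,14] uncovered → point at 14; [15,19] uncovered → point at 19; [24,26] uncovered → point at 26.
Points: 4, 7, 11, 14, 19, 26 (6 total).

19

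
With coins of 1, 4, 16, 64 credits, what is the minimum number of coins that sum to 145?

4

Use the largest denomination that fits, subtract, and repeat.
145 = 2×64 + 1×16 + 1×1
Total coins = 2 + 1 + 1 = 4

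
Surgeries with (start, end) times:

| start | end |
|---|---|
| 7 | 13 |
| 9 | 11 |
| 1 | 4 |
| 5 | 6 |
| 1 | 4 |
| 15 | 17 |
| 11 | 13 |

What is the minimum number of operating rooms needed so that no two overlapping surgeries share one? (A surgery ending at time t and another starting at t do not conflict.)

2

Count concurrent intervals with a sweep; the peak is the room count.
Events (time:±→running): 1:+→1 1:+→2 … peak 2.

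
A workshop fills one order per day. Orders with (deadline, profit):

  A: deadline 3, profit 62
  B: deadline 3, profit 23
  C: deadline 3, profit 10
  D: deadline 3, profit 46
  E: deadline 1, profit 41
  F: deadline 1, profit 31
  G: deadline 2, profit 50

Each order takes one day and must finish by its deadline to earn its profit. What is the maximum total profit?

Profit order: A=62 G=50 D=46 E=41 F=31 B=23 C=10
Assign: A→slot 3, G→slot 2, D→slot 1, E skipped, F skipped, B skipped, C skipped.
Slots: [1:D] [2:G] [3:A]
Profit = 46 + 50 + 62 = 158

158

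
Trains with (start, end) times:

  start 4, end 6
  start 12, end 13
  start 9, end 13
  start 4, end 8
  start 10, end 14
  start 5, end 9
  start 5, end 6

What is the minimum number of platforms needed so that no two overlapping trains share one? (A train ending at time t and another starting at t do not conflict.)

Count concurrent intervals with a sweep; the peak is the room count.
Events (time:±→running): 4:+→1 4:+→2 5:+→3 5:+→4 … peak 4.

4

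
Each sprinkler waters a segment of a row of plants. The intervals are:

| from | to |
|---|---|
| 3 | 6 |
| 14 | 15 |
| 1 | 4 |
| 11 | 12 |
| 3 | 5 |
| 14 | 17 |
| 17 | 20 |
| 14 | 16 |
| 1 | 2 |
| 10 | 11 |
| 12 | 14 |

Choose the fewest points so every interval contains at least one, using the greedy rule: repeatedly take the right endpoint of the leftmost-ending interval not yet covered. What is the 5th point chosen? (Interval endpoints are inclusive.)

20

Sort by right endpoint; whenever an interval is uncovered, place a point at its right end.
By right end: [1,2]  [1,4]  [3,5]  [3,6]  [10,11]  [11,12]  [12,14]  [14,15]  [14,16]  [14,17]  [17,20]
[1,2] uncovered → point at 2; [3,5] uncovered → point at 5; [10,11] uncovered → point at 11; [12,14] uncovered → point at 14; [17,20] uncovered → point at 20.
Points: 2, 5, 11, 14, 20 (5 total).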